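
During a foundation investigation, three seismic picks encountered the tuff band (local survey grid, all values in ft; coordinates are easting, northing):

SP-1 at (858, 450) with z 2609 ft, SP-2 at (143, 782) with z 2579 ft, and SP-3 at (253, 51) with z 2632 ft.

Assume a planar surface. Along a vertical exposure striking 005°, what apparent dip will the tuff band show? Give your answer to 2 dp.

Let the plane be z = a·easting + b·northing + c.
SP-2−SP-1: −715a + 332b = −30;  SP-3−SP-1: −605a − 399b = 23.
Solving gives a = 0.00892, b = −0.07116.
Unit vector along 005° is (sin 5°, cos 5°) = (0.0872, 0.9962).
Slope in that direction = a·(0.0872) + b·(0.9962) = −0.07011.
Apparent dip = arctan|0.07011| = 4.01° (true dip is 4.1°, so apparent ≤ true as expected).

4.01°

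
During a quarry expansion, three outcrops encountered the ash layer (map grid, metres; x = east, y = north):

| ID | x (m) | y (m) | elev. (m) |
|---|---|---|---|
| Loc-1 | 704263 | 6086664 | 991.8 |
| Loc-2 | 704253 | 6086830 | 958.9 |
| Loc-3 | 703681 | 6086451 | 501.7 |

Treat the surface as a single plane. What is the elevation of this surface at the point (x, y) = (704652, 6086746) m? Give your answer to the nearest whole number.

Two edge vectors: Loc-1→Loc-2 = (-10, 166, -32.9), Loc-1→Loc-3 = (-582, -213, -490.1).
Normal n = (Loc-1→Loc-2) × (Loc-1→Loc-3) = (-88364.3, 14246.8, 98742).
So ∂z/∂x = −n_x/n_z = 0.89490085 and ∂z/∂y = −n_y/n_z = −0.14428308.
Intercept c from Loc-1: 991.8 − 630245.56 + 878202.64 = 248948.88.
At (704652, 6086746): z = 630593.7 − 878214.5 + 248948.88 = 1328.1 m.

1328 m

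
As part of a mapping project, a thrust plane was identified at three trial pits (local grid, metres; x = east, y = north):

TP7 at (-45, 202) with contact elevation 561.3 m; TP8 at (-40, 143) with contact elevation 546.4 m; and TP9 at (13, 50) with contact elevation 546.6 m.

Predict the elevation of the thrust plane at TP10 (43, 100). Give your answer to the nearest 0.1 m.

Two edge vectors: TP7→TP8 = (5, -59, -14.9), TP7→TP9 = (58, -152, -14.7).
Normal n = (TP7→TP8) × (TP7→TP9) = (-1397.5, -790.7, 2662).
So ∂z/∂x = −n_x/n_z = 0.52498 and ∂z/∂y = −n_y/n_z = 0.29703.
Intercept c from TP7: 561.3 + 23.62 − 60.00 = 524.92.
At (43, 100): z = 22.6 + 29.7 + 524.92 = 577.2 m.

577.2 m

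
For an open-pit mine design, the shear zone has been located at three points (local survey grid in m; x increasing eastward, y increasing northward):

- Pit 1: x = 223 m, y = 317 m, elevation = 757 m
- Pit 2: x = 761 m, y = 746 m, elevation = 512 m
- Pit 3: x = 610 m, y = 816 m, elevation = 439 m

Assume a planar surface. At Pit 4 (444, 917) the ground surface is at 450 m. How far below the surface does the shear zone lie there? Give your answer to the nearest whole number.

109 m

Two edge vectors: Pit 1→Pit 2 = (538, 429, -245), Pit 1→Pit 3 = (387, 499, -318).
Normal n = (Pit 1→Pit 2) × (Pit 1→Pit 3) = (-14167, 76269, 102439).
So ∂z/∂x = −n_x/n_z = 0.13830 and ∂z/∂y = −n_y/n_z = −0.74453.
Intercept c from Pit 1: 757 − 30.84 + 236.02 = 962.18.
At (444, 917): z_contact = 61.4 − 682.7 + 962.18 = 340.8 m.
Depth below ground = 450 − 340.8 = 109 m.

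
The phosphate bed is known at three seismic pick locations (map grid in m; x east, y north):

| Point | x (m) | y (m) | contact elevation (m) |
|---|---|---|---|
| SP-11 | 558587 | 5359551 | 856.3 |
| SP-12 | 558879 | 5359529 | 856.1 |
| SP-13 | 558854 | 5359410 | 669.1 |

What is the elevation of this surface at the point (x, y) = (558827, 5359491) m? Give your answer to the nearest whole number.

Let the plane be z = a·x + b·y + c.
SP-12−SP-11: 292a − 22b = −0.2;  SP-13−SP-11: 267a − 141b = −187.2.
Solving gives a = 0.11587625, b = 1.54708482.
Then c = 856.3 − a·558587 − b·5359551 = −8355550.67.
At (558827, 5359491): z = 64754.8 + 8291587.2 − 8355550.67 = 791.3 m.

791 m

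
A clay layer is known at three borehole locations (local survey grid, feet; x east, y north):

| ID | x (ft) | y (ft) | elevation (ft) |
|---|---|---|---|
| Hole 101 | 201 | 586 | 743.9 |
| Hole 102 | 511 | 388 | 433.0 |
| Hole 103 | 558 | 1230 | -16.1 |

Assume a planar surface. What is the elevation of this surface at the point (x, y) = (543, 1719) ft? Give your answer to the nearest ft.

Two edge vectors: Hole 101→Hole 102 = (310, -198, -310.9), Hole 101→Hole 103 = (357, 644, -760).
Normal n = (Hole 101→Hole 102) × (Hole 101→Hole 103) = (350699.6, 124608.7, 270326).
So ∂z/∂x = −n_x/n_z = −1.29732 and ∂z/∂y = −n_y/n_z = −0.46096.
Intercept c from Hole 101: 743.9 + 260.76 + 270.12 = 1274.78.
At (543, 1719): z = −704.4 − 792.4 + 1274.78 = -222.0 ft.

-222 ft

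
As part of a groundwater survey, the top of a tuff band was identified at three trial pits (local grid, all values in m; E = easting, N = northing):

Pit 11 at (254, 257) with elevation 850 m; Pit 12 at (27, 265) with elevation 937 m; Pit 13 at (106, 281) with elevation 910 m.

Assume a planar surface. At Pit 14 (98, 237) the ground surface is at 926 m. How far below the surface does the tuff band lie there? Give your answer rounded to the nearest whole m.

Two edge vectors: Pit 11→Pit 12 = (-227, 8, 87), Pit 11→Pit 13 = (-148, 24, 60).
Normal n = (Pit 11→Pit 12) × (Pit 11→Pit 13) = (-1608, 744, -4264).
So ∂z/∂E = −n_x/n_z = −0.37711 and ∂z/∂N = −n_y/n_z = 0.17448.
Intercept c from Pit 11: 850 + 95.79 − 44.84 = 900.94.
At (98, 237): z_contact = −37.0 + 41.4 + 900.94 = 905.3 m.
Depth below ground = 926 − 905.3 = 21 m.

21 m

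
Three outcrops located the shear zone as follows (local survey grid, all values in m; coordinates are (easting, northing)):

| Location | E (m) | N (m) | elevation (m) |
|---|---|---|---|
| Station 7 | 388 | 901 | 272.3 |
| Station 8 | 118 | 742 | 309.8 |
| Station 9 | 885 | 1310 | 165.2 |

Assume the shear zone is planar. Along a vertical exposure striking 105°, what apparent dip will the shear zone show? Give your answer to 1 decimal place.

7.8°

Two edge vectors: Station 7→Station 8 = (-270, -159, 37.5), Station 7→Station 9 = (497, 409, -107.1).
Normal n = (Station 7→Station 8) × (Station 7→Station 9) = (1691.4, -10279.5, -31407).
So ∂z/∂E = −n_x/n_z = 0.05385 and ∂z/∂N = −n_y/n_z = −0.32730.
Unit vector along 105° is (sin 105°, cos 105°) = (0.9659, -0.2588).
Slope in that direction = a·(0.9659) + b·(-0.2588) = 0.13673.
Apparent dip = arctan|0.13673| = 7.8° (true dip is 18.4°, so apparent ≤ true as expected).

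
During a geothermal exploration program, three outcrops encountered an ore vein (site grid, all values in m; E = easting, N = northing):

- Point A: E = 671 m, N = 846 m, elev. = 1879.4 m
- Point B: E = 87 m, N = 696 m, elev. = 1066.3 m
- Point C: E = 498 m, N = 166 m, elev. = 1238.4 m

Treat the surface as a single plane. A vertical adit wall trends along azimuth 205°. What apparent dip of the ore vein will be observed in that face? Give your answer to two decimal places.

Let the plane be z = a·E + b·N + c.
Point B−Point A: −584a − 150b = −813.1;  Point C−Point A: −173a − 680b = −641.
Solving gives a = 1.23059, b = 0.62957.
Unit vector along 205° is (sin 205°, cos 205°) = (-0.4226, -0.9063).
Slope in that direction = a·(-0.4226) + b·(-0.9063) = −1.09065.
Apparent dip = arctan|1.09065| = 47.48° (true dip is 54.1°, so apparent ≤ true as expected).

47.48°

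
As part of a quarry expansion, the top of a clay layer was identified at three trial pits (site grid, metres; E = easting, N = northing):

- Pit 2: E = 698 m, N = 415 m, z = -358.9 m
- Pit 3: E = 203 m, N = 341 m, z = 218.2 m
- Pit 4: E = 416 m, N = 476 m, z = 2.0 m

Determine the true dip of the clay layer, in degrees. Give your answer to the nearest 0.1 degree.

Let the plane be z = a·E + b·N + c.
Pit 3−Pit 2: −495a − 74b = 577.1;  Pit 4−Pit 2: −282a + 61b = 360.9.
Solving gives a = −1.21242, b = 0.31144.
Gradient magnitude |∇z| = √(a² + b²) = √(1.46996 + 0.09700) = 1.25178.
True dip = arctan(1.25178) = 51.4°, dipping toward ESE (azimuth ≈ 104°).

51.4°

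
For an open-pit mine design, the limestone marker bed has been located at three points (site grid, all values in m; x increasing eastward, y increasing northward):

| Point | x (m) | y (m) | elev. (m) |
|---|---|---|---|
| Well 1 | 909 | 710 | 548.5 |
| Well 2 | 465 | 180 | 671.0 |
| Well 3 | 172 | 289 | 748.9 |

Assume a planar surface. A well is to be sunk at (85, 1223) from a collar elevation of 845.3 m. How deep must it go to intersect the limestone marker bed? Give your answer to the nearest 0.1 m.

79.0 m

Two edge vectors: Well 1→Well 2 = (-444, -530, 122.5), Well 1→Well 3 = (-737, -421, 200.4).
Normal n = (Well 1→Well 2) × (Well 1→Well 3) = (-54639.5, -1304.9, -203686).
So ∂z/∂x = −n_x/n_z = −0.268254 and ∂z/∂y = −n_y/n_z = −0.006406.
Intercept c from Well 1: 548.5 + 243.84 + 4.55 = 796.89.
At (85, 1223): z_contact = −22.80 − 7.84 + 796.89 = 766.25 m.
Depth below ground = 845.3 − 766.25 = 79.0 m.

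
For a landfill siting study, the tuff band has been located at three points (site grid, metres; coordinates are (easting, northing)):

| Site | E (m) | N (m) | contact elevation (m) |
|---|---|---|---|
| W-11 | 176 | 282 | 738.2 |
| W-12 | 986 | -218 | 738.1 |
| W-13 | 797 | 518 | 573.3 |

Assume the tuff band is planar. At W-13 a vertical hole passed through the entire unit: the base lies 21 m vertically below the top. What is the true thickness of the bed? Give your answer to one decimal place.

20.0 m

Two edge vectors: W-11→W-12 = (810, -500, -0.1), W-11→W-13 = (621, 236, -164.9).
Normal n = (W-11→W-12) × (W-11→W-13) = (82473.6, 133506.9, 501660).
So ∂z/∂E = −n_x/n_z = −0.16440 and ∂z/∂N = −n_y/n_z = −0.26613.
|∇z| = √(a²+b²) = 0.31281, so dip δ = arctan(0.31281) = 17.37°.
True thickness = vertical thickness × cos δ = 21 × cos 17.37° = 20.0 m.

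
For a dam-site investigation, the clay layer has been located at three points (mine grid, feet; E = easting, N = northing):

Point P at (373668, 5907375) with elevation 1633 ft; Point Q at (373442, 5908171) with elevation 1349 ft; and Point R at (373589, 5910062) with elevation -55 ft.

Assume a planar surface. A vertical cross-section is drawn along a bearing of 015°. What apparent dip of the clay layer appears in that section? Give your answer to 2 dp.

42.40°

Two edge vectors: Point P→Point Q = (-226, 796, -284), Point P→Point R = (-79, 2687, -1688).
Normal n = (Point P→Point Q) × (Point P→Point R) = (-580540, -359052, -544378).
So ∂z/∂E = −n_x/n_z = −1.06643 and ∂z/∂N = −n_y/n_z = −0.65956.
Unit vector along 015° is (sin 15°, cos 15°) = (0.2588, 0.9659).
Slope in that direction = a·(0.2588) + b·(0.9659) = −0.91310.
Apparent dip = arctan|0.91310| = 42.40° (true dip is 51.4°, so apparent ≤ true as expected).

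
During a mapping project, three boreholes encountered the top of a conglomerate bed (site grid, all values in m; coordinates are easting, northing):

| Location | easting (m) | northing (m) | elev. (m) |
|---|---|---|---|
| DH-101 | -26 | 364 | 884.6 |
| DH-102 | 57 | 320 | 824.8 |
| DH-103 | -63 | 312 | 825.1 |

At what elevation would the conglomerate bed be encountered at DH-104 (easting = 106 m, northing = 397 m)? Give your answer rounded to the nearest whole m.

913 m

Two edge vectors: DH-101→DH-102 = (83, -44, -59.8), DH-101→DH-103 = (-37, -52, -59.5).
Normal n = (DH-101→DH-102) × (DH-101→DH-103) = (-491.6, 7151.1, -5944).
So ∂z/∂easting = −n_x/n_z = −0.08271 and ∂z/∂northing = −n_y/n_z = 1.20308.
Intercept c from DH-101: 884.6 − 2.15 − 437.92 = 444.53.
At (106, 397): z = −8.8 + 477.6 + 444.53 = 913.4 m.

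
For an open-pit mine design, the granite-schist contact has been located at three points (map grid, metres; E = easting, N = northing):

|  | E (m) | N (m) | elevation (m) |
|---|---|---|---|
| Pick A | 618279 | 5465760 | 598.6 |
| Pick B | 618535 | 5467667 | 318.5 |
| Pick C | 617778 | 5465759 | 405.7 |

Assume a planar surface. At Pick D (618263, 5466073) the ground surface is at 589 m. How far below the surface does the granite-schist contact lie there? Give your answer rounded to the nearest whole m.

Let the plane be z = a·E + b·N + c.
Pick B−Pick A: 256a + 1907b = −280.1;  Pick C−Pick A: −501a − 1b = −192.9.
Solving gives a = 0.38542639, b = −0.19862043.
Then c = 598.6 − a·618279 − b·5465760 = 847909.15.
At (618263, 5466073): z_contact = 238294.9 − 1085673.8 + 847909.15 = 530.3 m.
Depth below ground = 589 − 530.3 = 59 m.

59 m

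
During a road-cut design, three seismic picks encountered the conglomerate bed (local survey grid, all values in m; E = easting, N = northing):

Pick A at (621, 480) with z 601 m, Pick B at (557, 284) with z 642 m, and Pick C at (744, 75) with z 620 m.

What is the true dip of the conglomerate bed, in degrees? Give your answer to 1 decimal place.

Two edge vectors: Pick A→Pick B = (-64, -196, 41), Pick A→Pick C = (123, -405, 19).
Normal n = (Pick A→Pick B) × (Pick A→Pick C) = (12881, 6259, 50028).
So ∂z/∂E = −n_x/n_z = −0.25748 and ∂z/∂N = −n_y/n_z = −0.12511.
Gradient magnitude |∇z| = √(a² + b²) = √(0.06629 + 0.01565) = 0.28626.
True dip = arctan(0.28626) = 16.0°, dipping toward ENE (azimuth ≈ 064°).

16.0°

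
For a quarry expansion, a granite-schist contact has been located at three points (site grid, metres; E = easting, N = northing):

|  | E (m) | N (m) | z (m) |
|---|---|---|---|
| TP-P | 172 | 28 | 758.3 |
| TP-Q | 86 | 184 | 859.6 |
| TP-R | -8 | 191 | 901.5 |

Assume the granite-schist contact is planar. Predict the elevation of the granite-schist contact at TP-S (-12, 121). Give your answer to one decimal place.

Let the plane be z = a·E + b·N + c.
TP-Q−TP-P: −86a + 156b = 101.3;  TP-R−TP-P: −180a + 163b = 143.2.
Solving gives a = −0.41440, b = 0.42091.
Then c = 758.3 − a·172 − b·28 = 817.79.
At (-12, 121): z = 5.0 + 50.9 + 817.79 = 873.7 m.

873.7 m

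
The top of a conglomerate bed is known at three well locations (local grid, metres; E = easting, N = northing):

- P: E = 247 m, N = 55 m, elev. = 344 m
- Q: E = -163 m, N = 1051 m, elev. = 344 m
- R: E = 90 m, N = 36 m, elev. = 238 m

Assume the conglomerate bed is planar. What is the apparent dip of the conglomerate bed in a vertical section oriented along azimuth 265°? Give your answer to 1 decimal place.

Two edge vectors: P→Q = (-410, 996, 0), P→R = (-157, -19, -106).
Normal n = (P→Q) × (P→R) = (-105576, -43460, 164162).
So ∂z/∂E = −n_x/n_z = 0.64312 and ∂z/∂N = −n_y/n_z = 0.26474.
Unit vector along 265° is (sin 265°, cos 265°) = (-0.9962, -0.0872).
Slope in that direction = a·(-0.9962) + b·(-0.0872) = −0.66375.
Apparent dip = arctan|0.66375| = 33.6° (true dip is 34.8°, so apparent ≤ true as expected).

33.6°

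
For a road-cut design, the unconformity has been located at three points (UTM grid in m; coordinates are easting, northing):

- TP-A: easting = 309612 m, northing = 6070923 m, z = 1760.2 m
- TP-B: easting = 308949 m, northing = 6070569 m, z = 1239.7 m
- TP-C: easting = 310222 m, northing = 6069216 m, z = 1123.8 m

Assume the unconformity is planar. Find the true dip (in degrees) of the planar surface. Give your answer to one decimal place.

36.4°

Let the plane be z = a·easting + b·northing + c.
TP-B−TP-A: −663a − 354b = −520.5;  TP-C−TP-A: 610a − 1707b = −636.4.
Solving gives a = 0.49211, b = 0.54867.
Gradient magnitude |∇z| = √(a² + b²) = √(0.24217 + 0.30104) = 0.73703.
True dip = arctan(0.73703) = 36.4°, dipping toward SW (azimuth ≈ 222°).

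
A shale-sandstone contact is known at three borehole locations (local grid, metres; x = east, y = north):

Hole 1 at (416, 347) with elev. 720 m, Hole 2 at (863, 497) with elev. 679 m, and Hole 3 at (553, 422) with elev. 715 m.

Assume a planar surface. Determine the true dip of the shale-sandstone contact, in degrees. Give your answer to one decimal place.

Two edge vectors: Hole 1→Hole 2 = (447, 150, -41), Hole 1→Hole 3 = (137, 75, -5).
Normal n = (Hole 1→Hole 2) × (Hole 1→Hole 3) = (2325, -3382, 12975).
So ∂z/∂x = −n_x/n_z = −0.17919 and ∂z/∂y = −n_y/n_z = 0.26066.
Gradient magnitude |∇z| = √(a² + b²) = √(0.03211 + 0.06794) = 0.31631.
True dip = arctan(0.31631) = 17.6°, dipping toward SE (azimuth ≈ 145°).

17.6°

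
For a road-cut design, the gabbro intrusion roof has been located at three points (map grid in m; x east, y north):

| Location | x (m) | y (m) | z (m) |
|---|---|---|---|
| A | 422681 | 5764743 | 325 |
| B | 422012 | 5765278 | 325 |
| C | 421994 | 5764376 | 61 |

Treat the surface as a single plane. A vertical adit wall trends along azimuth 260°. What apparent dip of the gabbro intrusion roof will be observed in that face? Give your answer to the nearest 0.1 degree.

Two edge vectors: A→B = (-669, 535, 0), A→C = (-687, -367, -264).
Normal n = (A→B) × (A→C) = (-141240, -176616, 613068).
So ∂z/∂x = −n_x/n_z = 0.23038 and ∂z/∂y = −n_y/n_z = 0.28809.
Unit vector along 260° is (sin 260°, cos 260°) = (-0.9848, -0.1736).
Slope in that direction = a·(-0.9848) + b·(-0.1736) = −0.27691.
Apparent dip = arctan|0.27691| = 15.5° (true dip is 20.2°, so apparent ≤ true as expected).

15.5°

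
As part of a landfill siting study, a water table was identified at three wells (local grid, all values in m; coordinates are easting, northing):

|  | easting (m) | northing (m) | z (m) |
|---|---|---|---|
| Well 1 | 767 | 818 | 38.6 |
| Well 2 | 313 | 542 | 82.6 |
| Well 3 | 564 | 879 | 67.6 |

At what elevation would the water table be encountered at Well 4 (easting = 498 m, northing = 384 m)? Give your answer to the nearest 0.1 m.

51.0 m

Two edge vectors: Well 1→Well 2 = (-454, -276, 44), Well 1→Well 3 = (-203, 61, 29).
Normal n = (Well 1→Well 2) × (Well 1→Well 3) = (-10688, 4234, -83722).
So ∂z/∂easting = −n_x/n_z = −0.12766 and ∂z/∂northing = −n_y/n_z = 0.05057.
Intercept c from Well 1: 38.6 + 97.92 − 41.37 = 95.15.
At (498, 384): z = −63.6 + 19.4 + 95.15 = 51.0 m.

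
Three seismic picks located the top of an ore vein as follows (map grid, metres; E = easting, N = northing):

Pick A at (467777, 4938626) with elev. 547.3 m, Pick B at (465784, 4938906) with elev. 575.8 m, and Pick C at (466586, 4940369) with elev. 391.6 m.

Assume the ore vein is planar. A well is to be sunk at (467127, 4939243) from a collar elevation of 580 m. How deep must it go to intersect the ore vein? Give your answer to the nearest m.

81 m

Two edge vectors: Pick A→Pick B = (-1993, 280, 28.5), Pick A→Pick C = (-1191, 1743, -155.7).
Normal n = (Pick A→Pick B) × (Pick A→Pick C) = (-93271.5, -344253.6, -3140319).
So ∂z/∂E = −n_x/n_z = −0.02970128 and ∂z/∂N = −n_y/n_z = −0.10962377.
Intercept c from Pick A: 547.3 + 13893.58 + 541390.79 = 555831.67.
At (467127, 4939243): z_contact = −13874.3 − 541458.4 + 555831.67 = 499.0 m.
Depth below ground = 580 − 499.0 = 81 m.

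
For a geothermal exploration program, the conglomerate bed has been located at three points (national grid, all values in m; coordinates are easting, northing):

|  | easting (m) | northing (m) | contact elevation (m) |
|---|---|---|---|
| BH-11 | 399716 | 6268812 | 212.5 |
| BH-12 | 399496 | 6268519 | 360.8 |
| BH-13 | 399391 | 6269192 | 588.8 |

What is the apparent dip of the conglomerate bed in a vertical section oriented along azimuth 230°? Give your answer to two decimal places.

Let the plane be z = a·easting + b·northing + c.
BH-12−BH-11: −220a − 293b = 148.3;  BH-13−BH-11: −325a + 380b = 376.3.
Solving gives a = −0.93169, b = 0.19342.
Unit vector along 230° is (sin 230°, cos 230°) = (-0.7660, -0.6428).
Slope in that direction = a·(-0.7660) + b·(-0.6428) = 0.58939.
Apparent dip = arctan|0.58939| = 30.51° (true dip is 43.6°, so apparent ≤ true as expected).

30.51°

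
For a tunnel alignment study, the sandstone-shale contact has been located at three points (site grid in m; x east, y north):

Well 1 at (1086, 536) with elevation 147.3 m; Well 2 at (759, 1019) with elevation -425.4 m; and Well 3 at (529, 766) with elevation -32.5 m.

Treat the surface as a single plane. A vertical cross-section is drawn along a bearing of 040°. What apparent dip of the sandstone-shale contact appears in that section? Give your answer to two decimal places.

Two edge vectors: Well 1→Well 2 = (-327, 483, -572.7), Well 1→Well 3 = (-557, 230, -179.8).
Normal n = (Well 1→Well 2) × (Well 1→Well 3) = (44877.6, 260199.3, 193821).
So ∂z/∂x = −n_x/n_z = −0.23154 and ∂z/∂y = −n_y/n_z = −1.34247.
Unit vector along 040° is (sin 40°, cos 40°) = (0.6428, 0.7660).
Slope in that direction = a·(0.6428) + b·(0.7660) = −1.17723.
Apparent dip = arctan|1.17723| = 49.65° (true dip is 53.7°, so apparent ≤ true as expected).

49.65°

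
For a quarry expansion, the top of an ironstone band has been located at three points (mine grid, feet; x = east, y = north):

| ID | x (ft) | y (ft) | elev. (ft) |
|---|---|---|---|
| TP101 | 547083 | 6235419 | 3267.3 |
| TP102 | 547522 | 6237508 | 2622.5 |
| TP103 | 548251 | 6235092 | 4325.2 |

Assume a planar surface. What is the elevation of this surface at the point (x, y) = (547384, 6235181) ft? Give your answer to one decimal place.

Let the plane be z = a·x + b·y + c.
TP102−TP101: 439a + 2089b = −644.8;  TP103−TP101: 1168a − 327b = 1057.9.
Solving gives a = 0.773795096, b = −0.471276231.
Then c = 3267.3 − a·547083 − b·6235419 = 2518541.92.
At (547384, 6235181): z = 423563.1 − 2938492.6 + 2518541.92 = 3612.4 ft.

3612.4 ft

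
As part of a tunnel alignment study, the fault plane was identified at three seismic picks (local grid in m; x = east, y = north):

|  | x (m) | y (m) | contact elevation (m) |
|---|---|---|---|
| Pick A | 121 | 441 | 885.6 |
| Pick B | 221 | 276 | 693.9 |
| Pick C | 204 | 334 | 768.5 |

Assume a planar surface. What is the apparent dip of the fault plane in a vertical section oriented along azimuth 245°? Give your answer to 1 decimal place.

Two edge vectors: Pick A→Pick B = (100, -165, -191.7), Pick A→Pick C = (83, -107, -117.1).
Normal n = (Pick A→Pick B) × (Pick A→Pick C) = (-1190.4, -4201.1, 2995).
So ∂z/∂x = −n_x/n_z = 0.39746 and ∂z/∂y = −n_y/n_z = 1.40270.
Unit vector along 245° is (sin 245°, cos 245°) = (-0.9063, -0.4226).
Slope in that direction = a·(-0.9063) + b·(-0.4226) = −0.95303.
Apparent dip = arctan|0.95303| = 43.6° (true dip is 55.6°, so apparent ≤ true as expected).

43.6°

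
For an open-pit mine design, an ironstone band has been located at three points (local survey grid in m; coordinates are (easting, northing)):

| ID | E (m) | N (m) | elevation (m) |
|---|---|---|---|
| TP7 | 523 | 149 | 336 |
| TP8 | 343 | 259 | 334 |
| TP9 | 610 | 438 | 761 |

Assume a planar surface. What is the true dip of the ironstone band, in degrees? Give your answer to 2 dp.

Two edge vectors: TP7→TP8 = (-180, 110, -2), TP7→TP9 = (87, 289, 425).
Normal n = (TP7→TP8) × (TP7→TP9) = (47328, 76326, -61590).
So ∂z/∂E = −n_x/n_z = 0.76844 and ∂z/∂N = −n_y/n_z = 1.23926.
Gradient magnitude |∇z| = √(a² + b²) = √(0.59049 + 1.53576) = 1.45817.
True dip = arctan(1.45817) = 55.56°, dipping toward SSW (azimuth ≈ 212°).

55.56°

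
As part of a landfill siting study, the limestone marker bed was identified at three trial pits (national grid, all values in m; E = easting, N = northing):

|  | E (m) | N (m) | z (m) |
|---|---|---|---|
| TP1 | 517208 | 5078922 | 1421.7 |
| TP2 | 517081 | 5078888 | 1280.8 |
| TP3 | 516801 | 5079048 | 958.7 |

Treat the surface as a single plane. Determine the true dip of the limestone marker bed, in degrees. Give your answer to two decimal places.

48.33°

Two edge vectors: TP1→TP2 = (-127, -34, -140.9), TP1→TP3 = (-407, 126, -463).
Normal n = (TP1→TP2) × (TP1→TP3) = (33495.4, -1454.7, -29840).
So ∂z/∂E = −n_x/n_z = 1.12250 and ∂z/∂N = −n_y/n_z = −0.04875.
Gradient magnitude |∇z| = √(a² + b²) = √(1.26001 + 0.00238) = 1.12356.
True dip = arctan(1.12356) = 48.33°, dipping toward W (azimuth ≈ 272°).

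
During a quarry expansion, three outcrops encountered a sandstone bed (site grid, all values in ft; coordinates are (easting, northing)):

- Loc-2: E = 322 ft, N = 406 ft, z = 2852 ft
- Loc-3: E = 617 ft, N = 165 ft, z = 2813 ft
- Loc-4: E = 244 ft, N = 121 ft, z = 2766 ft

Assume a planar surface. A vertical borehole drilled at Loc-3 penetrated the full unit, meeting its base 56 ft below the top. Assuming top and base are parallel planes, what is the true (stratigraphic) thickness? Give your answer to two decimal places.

53.76 ft

Two edge vectors: Loc-2→Loc-3 = (295, -241, -39), Loc-2→Loc-4 = (-78, -285, -86).
Normal n = (Loc-2→Loc-3) × (Loc-2→Loc-4) = (9611, 28412, -102873).
So ∂z/∂E = −n_x/n_z = 0.09343 and ∂z/∂N = −n_y/n_z = 0.27619.
|∇z| = √(a²+b²) = 0.29156, so dip δ = arctan(0.29156) = 16.25°.
True thickness = vertical thickness × cos δ = 56 × cos 16.25° = 53.76 ft.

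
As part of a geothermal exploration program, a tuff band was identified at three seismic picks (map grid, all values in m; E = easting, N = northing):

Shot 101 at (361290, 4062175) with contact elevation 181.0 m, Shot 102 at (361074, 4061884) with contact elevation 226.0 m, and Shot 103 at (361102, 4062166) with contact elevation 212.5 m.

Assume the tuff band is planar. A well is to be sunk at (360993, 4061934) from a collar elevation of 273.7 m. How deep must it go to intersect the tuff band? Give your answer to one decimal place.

Let the plane be z = a·E + b·N + c.
Shot 102−Shot 101: −216a − 291b = 45;  Shot 103−Shot 101: −188a − 9b = 31.5.
Solving gives a = −0.166050716, b = −0.031385035.
Then c = 181 − a·361290 − b·4062175 = 187664.97.
At (360993, 4061934): z_contact = −59943.15 − 127483.94 + 187664.97 = 237.88 m.
Depth below ground = 273.7 − 237.88 = 35.8 m.

35.8 m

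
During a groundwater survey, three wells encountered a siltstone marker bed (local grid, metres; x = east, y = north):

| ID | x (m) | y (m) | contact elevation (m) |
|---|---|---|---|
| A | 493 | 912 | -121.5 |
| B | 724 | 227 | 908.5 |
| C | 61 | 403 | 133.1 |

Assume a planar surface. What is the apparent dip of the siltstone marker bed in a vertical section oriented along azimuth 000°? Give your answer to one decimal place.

Two edge vectors: A→B = (231, -685, 1030), A→C = (-432, -509, 254.6).
Normal n = (A→B) × (A→C) = (349869, -503772.6, -413499).
So ∂z/∂x = −n_x/n_z = 0.84612 and ∂z/∂y = −n_y/n_z = −1.21832.
Unit vector along 000° is (sin 0°, cos 0°) = (0.0000, 1.0000).
Slope in that direction = a·(0.0000) + b·(1.0000) = −1.21832.
Apparent dip = arctan|1.21832| = 50.6° (true dip is 56.0°, so apparent ≤ true as expected).

50.6°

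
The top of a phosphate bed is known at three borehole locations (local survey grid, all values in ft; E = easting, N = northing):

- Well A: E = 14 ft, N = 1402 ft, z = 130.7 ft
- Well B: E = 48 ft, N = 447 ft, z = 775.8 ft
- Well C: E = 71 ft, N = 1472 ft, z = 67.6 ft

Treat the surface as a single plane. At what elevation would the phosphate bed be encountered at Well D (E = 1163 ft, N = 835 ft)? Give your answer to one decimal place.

213.6 ft

Two edge vectors: Well A→Well B = (34, -955, 645.1), Well A→Well C = (57, 70, -63.1).
Normal n = (Well A→Well B) × (Well A→Well C) = (15103.5, 38916.1, 56815).
So ∂z/∂E = −n_x/n_z = −0.265836 and ∂z/∂N = −n_y/n_z = −0.684962.
Intercept c from Well A: 130.7 + 3.72 + 960.32 = 1094.74.
At (1163, 835): z = −309.2 − 571.9 + 1094.74 = 213.6 ft.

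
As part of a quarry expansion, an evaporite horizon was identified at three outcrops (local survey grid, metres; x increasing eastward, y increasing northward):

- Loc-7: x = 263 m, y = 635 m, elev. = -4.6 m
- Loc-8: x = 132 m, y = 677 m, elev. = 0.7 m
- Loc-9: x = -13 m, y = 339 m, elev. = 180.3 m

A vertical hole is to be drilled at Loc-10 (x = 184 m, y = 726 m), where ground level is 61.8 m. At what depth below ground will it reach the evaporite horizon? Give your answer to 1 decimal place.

92.9 m

Two edge vectors: Loc-7→Loc-8 = (-131, 42, 5.3), Loc-7→Loc-9 = (-276, -296, 184.9).
Normal n = (Loc-7→Loc-8) × (Loc-7→Loc-9) = (9334.6, 22759.1, 50368).
So ∂z/∂x = −n_x/n_z = −0.18533 and ∂z/∂y = −n_y/n_z = −0.45186.
Intercept c from Loc-7: -4.6 + 48.74 + 286.93 = 331.07.
At (184, 726): z_contact = −34.10 − 328.05 + 331.07 = -31.08 m.
Depth below ground = 61.8 − (-31.08) = 92.9 m.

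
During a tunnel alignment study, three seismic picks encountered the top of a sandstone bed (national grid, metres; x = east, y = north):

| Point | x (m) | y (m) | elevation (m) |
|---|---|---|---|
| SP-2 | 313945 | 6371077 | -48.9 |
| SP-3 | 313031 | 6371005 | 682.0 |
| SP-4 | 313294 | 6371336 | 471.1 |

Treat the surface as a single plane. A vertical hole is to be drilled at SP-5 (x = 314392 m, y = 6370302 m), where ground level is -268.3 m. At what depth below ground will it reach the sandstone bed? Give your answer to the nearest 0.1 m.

Let the plane be z = a·x + b·y + c.
SP-3−SP-2: −914a − 72b = 730.9;  SP-4−SP-2: −651a + 259b = 520.
Solving gives a = −0.799522916, b = −0.001889647.
Then c = -48.9 − a·313945 − b·6371077 = 262996.41.
At (314392, 6370302): z_contact = −251363.61 − 12037.62 + 262996.41 = -404.82 m.
Depth below ground = -268.3 − (-404.82) = 136.5 m.

136.5 m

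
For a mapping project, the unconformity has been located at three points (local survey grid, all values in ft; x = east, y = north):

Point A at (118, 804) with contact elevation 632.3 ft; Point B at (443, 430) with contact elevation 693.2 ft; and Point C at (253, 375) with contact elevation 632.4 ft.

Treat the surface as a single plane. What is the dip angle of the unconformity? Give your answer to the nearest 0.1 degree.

17.1°

Two edge vectors: Point A→Point B = (325, -374, 60.9), Point A→Point C = (135, -429, 0.1).
Normal n = (Point A→Point B) × (Point A→Point C) = (26088.7, 8189, -88935).
So ∂z/∂x = −n_x/n_z = 0.29335 and ∂z/∂y = −n_y/n_z = 0.09208.
Gradient magnitude |∇z| = √(a² + b²) = √(0.08605 + 0.00848) = 0.30746.
True dip = arctan(0.30746) = 17.1°, dipping toward WSW (azimuth ≈ 253°).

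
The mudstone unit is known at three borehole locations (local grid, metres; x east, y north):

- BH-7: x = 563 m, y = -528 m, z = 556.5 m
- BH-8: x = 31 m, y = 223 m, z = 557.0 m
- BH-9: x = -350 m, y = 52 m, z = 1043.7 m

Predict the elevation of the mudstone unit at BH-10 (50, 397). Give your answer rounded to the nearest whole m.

419 m

Two edge vectors: BH-7→BH-8 = (-532, 751, 0.5), BH-7→BH-9 = (-913, 580, 487.2).
Normal n = (BH-7→BH-8) × (BH-7→BH-9) = (365597.2, 258733.9, 377103).
So ∂z/∂x = −n_x/n_z = −0.96949 and ∂z/∂y = −n_y/n_z = −0.68611.
Intercept c from BH-7: 556.5 + 545.82 − 362.27 = 740.06.
At (50, 397): z = −48.5 − 272.4 + 740.06 = 419.2 m.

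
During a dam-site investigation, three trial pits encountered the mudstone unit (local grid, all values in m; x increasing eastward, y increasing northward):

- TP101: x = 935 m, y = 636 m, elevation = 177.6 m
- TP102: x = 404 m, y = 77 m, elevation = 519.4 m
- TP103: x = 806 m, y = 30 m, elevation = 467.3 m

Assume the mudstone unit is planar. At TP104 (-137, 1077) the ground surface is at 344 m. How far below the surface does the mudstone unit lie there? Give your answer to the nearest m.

Two edge vectors: TP101→TP102 = (-531, -559, 341.8), TP101→TP103 = (-129, -606, 289.7).
Normal n = (TP101→TP102) × (TP101→TP103) = (45188.5, 109738.5, 249675).
So ∂z/∂x = −n_x/n_z = −0.18099 and ∂z/∂y = −n_y/n_z = −0.43953.
Intercept c from TP101: 177.6 + 169.22 + 279.54 = 626.36.
At (-137, 1077): z_contact = 24.8 − 473.4 + 626.36 = 177.8 m.
Depth below ground = 344 − 177.8 = 166 m.

166 m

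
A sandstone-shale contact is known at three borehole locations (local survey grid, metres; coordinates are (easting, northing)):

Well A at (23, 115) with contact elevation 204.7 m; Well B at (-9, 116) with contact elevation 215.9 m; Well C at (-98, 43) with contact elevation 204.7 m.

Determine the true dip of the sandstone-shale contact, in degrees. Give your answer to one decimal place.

Two edge vectors: Well A→Well B = (-32, 1, 11.2), Well A→Well C = (-121, -72, 0).
Normal n = (Well A→Well B) × (Well A→Well C) = (806.4, -1355.2, 2425).
So ∂z/∂E = −n_x/n_z = −0.33254 and ∂z/∂N = −n_y/n_z = 0.55885.
Gradient magnitude |∇z| = √(a² + b²) = √(0.11058 + 0.31231) = 0.65030.
True dip = arctan(0.65030) = 33.0°, dipping toward SSE (azimuth ≈ 149°).

33.0°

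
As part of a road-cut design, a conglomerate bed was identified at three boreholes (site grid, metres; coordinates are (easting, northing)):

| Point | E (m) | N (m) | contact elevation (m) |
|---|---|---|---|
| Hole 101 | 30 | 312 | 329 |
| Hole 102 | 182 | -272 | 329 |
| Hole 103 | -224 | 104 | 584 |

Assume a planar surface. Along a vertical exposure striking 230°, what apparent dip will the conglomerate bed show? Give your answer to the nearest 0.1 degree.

Let the plane be z = a·E + b·N + c.
Hole 102−Hole 101: 152a − 584b = 0;  Hole 103−Hole 101: −254a − 208b = 255.
Solving gives a = −0.82755, b = −0.21539.
Unit vector along 230° is (sin 230°, cos 230°) = (-0.7660, -0.6428).
Slope in that direction = a·(-0.7660) + b·(-0.6428) = 0.77239.
Apparent dip = arctan|0.77239| = 37.7° (true dip is 40.5°, so apparent ≤ true as expected).

37.7°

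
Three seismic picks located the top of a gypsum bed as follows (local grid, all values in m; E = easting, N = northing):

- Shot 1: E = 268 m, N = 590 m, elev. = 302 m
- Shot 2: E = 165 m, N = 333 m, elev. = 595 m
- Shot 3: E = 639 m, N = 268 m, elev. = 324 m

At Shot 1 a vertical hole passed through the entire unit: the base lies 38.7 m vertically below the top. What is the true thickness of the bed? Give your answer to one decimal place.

Let the plane be z = a·E + b·N + c.
Shot 2−Shot 1: −103a − 257b = 293;  Shot 3−Shot 1: 371a − 322b = 22.
Solving gives a = −0.69014, b = −0.86348.
|∇z| = √(a²+b²) = 1.10540, so dip δ = arctan(1.10540) = 47.87°.
True thickness = vertical thickness × cos δ = 38.7 × cos 47.87° = 26.0 m.

26.0 m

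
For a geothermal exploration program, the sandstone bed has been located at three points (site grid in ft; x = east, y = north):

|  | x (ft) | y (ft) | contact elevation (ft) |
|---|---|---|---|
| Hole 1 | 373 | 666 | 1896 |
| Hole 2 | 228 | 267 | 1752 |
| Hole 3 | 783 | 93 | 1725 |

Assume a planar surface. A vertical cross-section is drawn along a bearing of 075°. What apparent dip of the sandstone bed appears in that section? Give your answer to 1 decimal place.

Let the plane be z = a·x + b·y + c.
Hole 2−Hole 1: −145a − 399b = −144;  Hole 3−Hole 1: 410a − 573b = −171.
Solving gives a = 0.05790, b = 0.33986.
Unit vector along 075° is (sin 75°, cos 75°) = (0.9659, 0.2588).
Slope in that direction = a·(0.9659) + b·(0.2588) = 0.14389.
Apparent dip = arctan|0.14389| = 8.2° (true dip is 19.0°, so apparent ≤ true as expected).

8.2°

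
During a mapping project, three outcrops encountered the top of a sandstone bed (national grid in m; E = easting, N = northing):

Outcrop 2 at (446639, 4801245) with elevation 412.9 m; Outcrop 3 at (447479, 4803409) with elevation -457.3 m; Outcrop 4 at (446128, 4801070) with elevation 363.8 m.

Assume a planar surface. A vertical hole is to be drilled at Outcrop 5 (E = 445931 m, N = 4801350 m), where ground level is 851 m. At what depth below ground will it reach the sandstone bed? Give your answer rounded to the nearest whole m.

682 m

Two edge vectors: Outcrop 2→Outcrop 3 = (840, 2164, -870.2), Outcrop 2→Outcrop 4 = (-511, -175, -49.1).
Normal n = (Outcrop 2→Outcrop 3) × (Outcrop 2→Outcrop 4) = (-258537.4, 485916.2, 958804).
So ∂z/∂E = −n_x/n_z = 0.26964573 and ∂z/∂N = −n_y/n_z = −0.50679409.
Intercept c from Outcrop 2: 412.9 − 120434.30 + 2433242.59 = 2313221.19.
At (445931, 4801350): z_contact = 120243.4 − 2433295.8 + 2313221.19 = 168.8 m.
Depth below ground = 851 − 168.8 = 682 m.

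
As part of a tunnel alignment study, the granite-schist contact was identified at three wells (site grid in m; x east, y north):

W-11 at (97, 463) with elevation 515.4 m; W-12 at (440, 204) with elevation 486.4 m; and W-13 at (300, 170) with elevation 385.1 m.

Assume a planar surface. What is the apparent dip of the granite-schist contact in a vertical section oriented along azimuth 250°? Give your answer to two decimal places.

Let the plane be z = a·x + b·y + c.
W-12−W-11: 343a − 259b = −29;  W-13−W-11: 203a − 293b = −130.3.
Solving gives a = 0.52691, b = 0.80977.
Unit vector along 250° is (sin 250°, cos 250°) = (-0.9397, -0.3420).
Slope in that direction = a·(-0.9397) + b·(-0.3420) = −0.77209.
Apparent dip = arctan|0.77209| = 37.67° (true dip is 44.0°, so apparent ≤ true as expected).

37.67°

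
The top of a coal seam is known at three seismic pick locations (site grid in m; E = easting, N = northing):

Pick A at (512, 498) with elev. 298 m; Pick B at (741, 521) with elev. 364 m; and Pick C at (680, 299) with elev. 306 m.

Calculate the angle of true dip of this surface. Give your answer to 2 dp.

18.16°

Let the plane be z = a·E + b·N + c.
Pick B−Pick A: 229a + 23b = 66;  Pick C−Pick A: 168a − 199b = 8.
Solving gives a = 0.26940, b = 0.18724.
Gradient magnitude |∇z| = √(a² + b²) = √(0.07258 + 0.03506) = 0.32808.
True dip = arctan(0.32808) = 18.16°, dipping toward SW (azimuth ≈ 235°).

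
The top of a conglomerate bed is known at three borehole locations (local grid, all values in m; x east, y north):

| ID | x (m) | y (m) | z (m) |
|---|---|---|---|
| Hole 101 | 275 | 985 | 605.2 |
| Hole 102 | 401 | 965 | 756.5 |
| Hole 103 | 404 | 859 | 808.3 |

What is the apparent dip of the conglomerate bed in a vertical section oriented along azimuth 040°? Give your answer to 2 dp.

20.57°

Let the plane be z = a·x + b·y + c.
Hole 102−Hole 101: 126a − 20b = 151.3;  Hole 103−Hole 101: 129a − 126b = 203.1.
Solving gives a = 1.12829, b = −0.45675.
Unit vector along 040° is (sin 40°, cos 40°) = (0.6428, 0.7660).
Slope in that direction = a·(0.6428) + b·(0.7660) = 0.37537.
Apparent dip = arctan|0.37537| = 20.57° (true dip is 50.6°, so apparent ≤ true as expected).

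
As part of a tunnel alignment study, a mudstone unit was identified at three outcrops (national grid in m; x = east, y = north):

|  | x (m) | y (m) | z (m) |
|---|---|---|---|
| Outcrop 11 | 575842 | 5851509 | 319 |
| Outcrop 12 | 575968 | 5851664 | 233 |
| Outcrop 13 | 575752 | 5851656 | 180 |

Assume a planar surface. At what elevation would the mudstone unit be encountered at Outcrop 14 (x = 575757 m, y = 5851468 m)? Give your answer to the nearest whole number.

Let the plane be z = a·x + b·y + c.
Outcrop 12−Outcrop 11: 126a + 155b = −86;  Outcrop 13−Outcrop 11: −90a + 147b = −139.
Solving gives a = 0.27417467, b = −0.77771619.
Then c = 319 − a·575842 − b·5851509 = 4393250.97.
At (575757, 5851468): z = 157858.0 − 4550781.4 + 4393250.97 = 327.6 m.

328 m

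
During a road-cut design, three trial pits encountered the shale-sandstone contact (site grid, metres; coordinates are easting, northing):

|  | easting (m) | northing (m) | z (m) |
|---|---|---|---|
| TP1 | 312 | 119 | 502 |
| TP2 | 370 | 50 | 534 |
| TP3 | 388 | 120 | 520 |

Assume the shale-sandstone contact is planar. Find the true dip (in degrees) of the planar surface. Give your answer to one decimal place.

19.6°

Let the plane be z = a·easting + b·northing + c.
TP2−TP1: 58a − 69b = 32;  TP3−TP1: 76a + 1b = 18.
Solving gives a = 0.24029, b = −0.26179.
Gradient magnitude |∇z| = √(a² + b²) = √(0.05774 + 0.06853) = 0.35535.
True dip = arctan(0.35535) = 19.6°, dipping toward NW (azimuth ≈ 317°).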